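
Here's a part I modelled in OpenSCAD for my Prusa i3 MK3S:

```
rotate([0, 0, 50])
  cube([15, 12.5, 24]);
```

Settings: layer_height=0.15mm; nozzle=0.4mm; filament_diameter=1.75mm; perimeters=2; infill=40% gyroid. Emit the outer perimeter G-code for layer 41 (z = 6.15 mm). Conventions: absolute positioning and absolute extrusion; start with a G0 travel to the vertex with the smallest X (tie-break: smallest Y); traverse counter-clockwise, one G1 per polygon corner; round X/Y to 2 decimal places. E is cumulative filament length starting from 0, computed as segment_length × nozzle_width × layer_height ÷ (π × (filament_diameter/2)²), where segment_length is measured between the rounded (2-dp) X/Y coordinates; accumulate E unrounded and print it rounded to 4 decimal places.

G0 X-9.58 Y8.03 Z6.15
G1 X0.00 Y0.00 E0.3118
G1 X9.64 Y11.49 E0.6860
G1 X0.07 Y19.53 E0.9977
G1 X-9.58 Y8.03 E1.3722

At z = 6.15 mm: the 15×12.5 cube contributes its full rectangle; (whole slice rotated 50° about Z — lengths, areas and connectivity unchanged). The outline is a single polygon with 4 vertices. Extrusion per mm of travel: 0.4 × 0.15 / (π × 0.875²) = 0.024945. Accumulating E over each segment gives final E = 1.3722.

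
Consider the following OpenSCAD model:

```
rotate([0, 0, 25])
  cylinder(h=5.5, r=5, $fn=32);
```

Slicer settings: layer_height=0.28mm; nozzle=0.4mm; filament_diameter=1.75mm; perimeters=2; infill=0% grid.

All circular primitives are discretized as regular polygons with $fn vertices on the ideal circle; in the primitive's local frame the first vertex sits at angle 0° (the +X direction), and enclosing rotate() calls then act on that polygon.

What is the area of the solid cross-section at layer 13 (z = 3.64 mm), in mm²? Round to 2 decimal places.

At z = 3.64 mm: the cylinder: section is a regular 32-gon, circumradius r=5 (area = (32/2)·5.000²·sin(360°/32) = 78.04 mm²); (whole slice rotated 25° about Z — lengths, areas and connectivity unchanged). Overall, the cross-section is a single solid region. Net area = 78.04 mm².

78.04 mm²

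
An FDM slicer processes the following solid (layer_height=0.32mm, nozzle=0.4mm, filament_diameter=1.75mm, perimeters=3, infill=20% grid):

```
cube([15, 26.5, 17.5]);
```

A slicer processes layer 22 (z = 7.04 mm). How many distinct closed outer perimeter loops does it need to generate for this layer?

At z = 7.04 mm: the cube (footprint 15×26.5) is included at this height. The result has 1 disconnected region.

1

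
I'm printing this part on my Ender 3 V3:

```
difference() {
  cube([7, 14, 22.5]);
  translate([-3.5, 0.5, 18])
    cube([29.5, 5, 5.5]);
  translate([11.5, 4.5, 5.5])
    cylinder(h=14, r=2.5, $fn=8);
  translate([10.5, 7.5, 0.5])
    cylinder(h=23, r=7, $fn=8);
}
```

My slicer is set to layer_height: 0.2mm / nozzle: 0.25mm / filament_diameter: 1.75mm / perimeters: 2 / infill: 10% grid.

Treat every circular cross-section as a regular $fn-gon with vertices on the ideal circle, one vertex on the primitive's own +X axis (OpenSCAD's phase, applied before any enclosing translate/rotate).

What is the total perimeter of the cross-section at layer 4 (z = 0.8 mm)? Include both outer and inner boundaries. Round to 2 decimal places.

44.75 mm

At z = 0.8 mm: the 7×14 cube contributes its full rectangle (perimeter 42.00 mm); the cube at (-3.5, 0.5) is not intersected at this z (z outside [18, 23.5]); the cylinder at (11.5, 4.5) is not intersected at this z (z outside [5.5, 19.5]); the r=7 cylinder at (10.5, 7.5) gives a regular 8-gon of circumradius 7 (constant along its height) (perimeter = 2·8·7.000·sin(180°/8) = 42.86 mm); Taking the first minus the rest: starting from the 7×14 cube, the r=7 cylinder at (10.5, 7.5) partially overlaps it — only the 25.37 mm² overlap (of its 138.59 mm²) is removed, clipping the outline — boundary = 44.75 mm. Overall, the cross-section is a single solid region. Total boundary length (outer) = 44.75 mm.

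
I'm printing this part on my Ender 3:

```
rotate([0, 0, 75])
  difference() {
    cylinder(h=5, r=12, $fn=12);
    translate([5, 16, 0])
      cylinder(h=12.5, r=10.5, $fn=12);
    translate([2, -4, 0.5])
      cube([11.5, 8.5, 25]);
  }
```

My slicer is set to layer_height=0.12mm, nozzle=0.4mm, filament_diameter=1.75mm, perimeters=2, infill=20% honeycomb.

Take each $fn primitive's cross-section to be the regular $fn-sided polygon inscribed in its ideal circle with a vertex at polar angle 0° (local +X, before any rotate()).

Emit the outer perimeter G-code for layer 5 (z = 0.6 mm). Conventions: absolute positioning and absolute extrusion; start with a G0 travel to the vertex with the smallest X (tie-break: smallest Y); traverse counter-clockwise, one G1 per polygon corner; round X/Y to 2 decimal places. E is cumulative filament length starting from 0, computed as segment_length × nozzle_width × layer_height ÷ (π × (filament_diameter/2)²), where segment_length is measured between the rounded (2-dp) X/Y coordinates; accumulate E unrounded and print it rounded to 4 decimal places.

At z = 0.6 mm: the r=12 cylinder contributes a regular 12-gon of circumradius 12; the r=10.5 cylinder at (5, 16) contributes a regular 12-gon of circumradius 10.5; the 11.5×8.5 cube at (2, -4) contributes its full rectangle; After the difference (first − rest): starting from the r=12 cylinder, the r=10.5 cylinder at (5, 16) partially overlaps it — only the 50.36 mm² overlap (of its 330.75 mm²) is removed, clipping the outline; the 11.5×8.5 cube at (2, -4) partially overlaps it — only the 80.14 mm² overlap (of its 97.75 mm²) is removed, clipping the outline — 1 connected region; (whole slice rotated 75° about Z — lengths, areas and connectivity unchanged). The outline is a single polygon with 18 vertices. Extrusion per mm of travel: 0.4 × 0.12 / (π × 0.875²) = 0.019956. Accumulating E over each segment gives final E = 1.8389.

G0 X-11.59 Y-3.11 Z0.60
G1 X-8.49 Y-8.49 E0.1239
G1 X-3.11 Y-11.59 E0.2478
G1 X3.11 Y-11.59 E0.3720
G1 X8.49 Y-8.49 E0.4959
G1 X11.59 Y-3.11 E0.6198
G1 X11.59 Y3.11 E0.7439
G1 X8.49 Y8.49 E0.8678
G1 X6.69 Y9.52 E0.9092
G1 X4.38 Y0.90 E1.0873
G1 X-3.83 Y3.10 E1.2569
G1 X-1.55 Y11.59 E1.4323
G1 X-3.11 Y11.59 E1.4635
G1 X-4.02 Y11.06 E1.4845
G1 X-4.02 Y6.25 E1.5805
G1 X-6.74 Y1.55 E1.6888
G1 X-11.44 Y-1.17 E1.7972
G1 X-11.59 Y-1.17 E1.8002
G1 X-11.59 Y-3.11 E1.8389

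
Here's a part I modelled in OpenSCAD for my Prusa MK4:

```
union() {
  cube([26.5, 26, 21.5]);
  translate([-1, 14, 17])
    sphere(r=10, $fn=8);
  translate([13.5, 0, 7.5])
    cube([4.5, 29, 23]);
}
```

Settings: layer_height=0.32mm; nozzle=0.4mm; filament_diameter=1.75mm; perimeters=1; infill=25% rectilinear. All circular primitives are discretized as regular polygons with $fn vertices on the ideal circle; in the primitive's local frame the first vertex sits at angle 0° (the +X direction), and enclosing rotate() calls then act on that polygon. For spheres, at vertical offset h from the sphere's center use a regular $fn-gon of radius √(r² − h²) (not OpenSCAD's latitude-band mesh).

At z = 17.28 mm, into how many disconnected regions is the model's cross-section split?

At z = 17.28 mm: the 26.5×26 cube contributes its full rectangle; the r=10 sphere at (-1, 14) slices to a regular 8-gon of circumradius 9.996 (√(r²−h²) with h=0.28 from center); the cube at (13.5, 0) is present — its section is the full 4.5×29 rectangle; Merging all regions: the regions partially overlap (shared area 238.73 mm²), so overlapping operands fuse into one piece — 1 connected region. The result has 1 disconnected region.

1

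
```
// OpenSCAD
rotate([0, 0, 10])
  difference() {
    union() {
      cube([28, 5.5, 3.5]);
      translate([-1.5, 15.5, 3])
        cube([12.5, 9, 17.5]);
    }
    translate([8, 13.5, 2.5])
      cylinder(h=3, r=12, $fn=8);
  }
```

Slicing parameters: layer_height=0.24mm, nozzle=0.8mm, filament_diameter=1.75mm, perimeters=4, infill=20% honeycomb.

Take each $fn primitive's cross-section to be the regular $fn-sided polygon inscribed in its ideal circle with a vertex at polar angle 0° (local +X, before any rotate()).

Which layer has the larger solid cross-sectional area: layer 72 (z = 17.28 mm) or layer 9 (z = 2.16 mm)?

Layer 72 (z = 17.28): the cube is absent (z outside [0, 3.5]); the 12.5×9 cube at (-1.5, 15.5) contributes its full rectangle (area 112.50 mm²); Merging all regions: only the 12.5×9 cube at (-1.5, 15.5) is present, so the union is just that shape — area = 112.50 mm²; the cylinder at (8, 13.5) is not intersected at this z (z outside [2.5, 5.5]); Subtracting the remaining from the first: none of the subtracted shapes is present at this height, so the result so far is unchanged — area = 112.50 mm²; (whole slice rotated 10° about Z — lengths, areas and connectivity unchanged). So its area = 112.50 mm². Layer 9 (z = 2.16): the 28×5.5 cube contributes its full rectangle (area 154.00 mm²); the cube at (-1.5, 15.5) does not reach this height (z outside [3, 20.5]); Taking the union: only the 28×5.5 cube is present, so the union is just that shape — area = 154.00 mm²; the cylinder at (8, 13.5) is absent (z outside [2.5, 5.5]); Subtracting the remaining from the first: none of the subtracted shapes is present at this height, so the result so far is unchanged — area = 154.00 mm²; (whole slice rotated 10° about Z — lengths, areas and connectivity unchanged). So its area = 154.00 mm². Layer 9 is larger (154.00 vs 112.50 mm²).

layer 9 (z = 2.16 mm)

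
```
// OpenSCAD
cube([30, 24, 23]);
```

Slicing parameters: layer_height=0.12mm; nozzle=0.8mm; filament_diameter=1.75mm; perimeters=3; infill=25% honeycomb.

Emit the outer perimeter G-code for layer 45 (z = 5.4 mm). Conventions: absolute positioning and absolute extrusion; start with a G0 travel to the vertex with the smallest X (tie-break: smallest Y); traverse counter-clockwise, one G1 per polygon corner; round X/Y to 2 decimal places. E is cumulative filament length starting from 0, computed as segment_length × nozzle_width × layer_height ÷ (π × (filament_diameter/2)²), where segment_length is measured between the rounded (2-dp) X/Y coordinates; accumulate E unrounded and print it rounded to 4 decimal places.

G0 X0.00 Y0.00 Z5.40
G1 X30.00 Y0.00 E1.1974
G1 X30.00 Y24.00 E2.1553
G1 X0.00 Y24.00 E3.3526
G1 X0.00 Y0.00 E4.3105

At z = 5.4 mm: the cube is present — its section is the full 30×24 rectangle. The outline is a single polygon with 4 vertices. Extrusion per mm of travel: 0.8 × 0.12 / (π × 0.875²) = 0.039912. Accumulating E over each segment gives final E = 4.3105.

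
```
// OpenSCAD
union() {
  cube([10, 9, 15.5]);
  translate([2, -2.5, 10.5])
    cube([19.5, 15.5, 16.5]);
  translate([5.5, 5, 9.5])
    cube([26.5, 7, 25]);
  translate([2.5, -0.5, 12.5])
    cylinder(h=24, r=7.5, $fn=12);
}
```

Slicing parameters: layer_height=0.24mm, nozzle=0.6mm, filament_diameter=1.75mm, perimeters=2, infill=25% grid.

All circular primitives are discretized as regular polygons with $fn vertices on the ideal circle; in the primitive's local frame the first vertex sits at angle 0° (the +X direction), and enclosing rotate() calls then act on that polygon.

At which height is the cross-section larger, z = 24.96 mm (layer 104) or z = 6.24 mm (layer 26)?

Layer 104 (z = 24.96): the cube is absent (z outside [0, 15.5]); the cube at (2, -2.5) (footprint 19.5×15.5) is included at this height (area 302.25 mm²); the cube at (5.5, 5) (footprint 26.5×7) is included at this height (area 185.50 mm²); the cylinder at (2.5, -0.5): section is a regular 12-gon, circumradius r=7.5 (area = (12/2)·7.500²·sin(360°/12) = 168.75 mm²); Combining (union): the regions partially overlap — summed areas 656.50 mm² minus the doubly-counted overlap 173.37 mm² gives 483.13 mm² — area = 483.13 mm². So its area = 483.13 mm². Layer 26 (z = 6.24): the cube is present — its section is the full 10×9 rectangle (area 90.00 mm²); the cube at (2, -2.5) is absent (z outside [10.5, 27]); the cube at (5.5, 5) is not intersected at this z (z outside [9.5, 34.5]); the cylinder at (2.5, -0.5) is absent (z outside [12.5, 36.5]); Merging all regions: only the 10×9 cube is present, so the union is just that shape — area = 90.00 mm². So its area = 90.00 mm². Layer 104 is larger (483.13 vs 90.00 mm²).

layer 104 (z = 24.96 mm)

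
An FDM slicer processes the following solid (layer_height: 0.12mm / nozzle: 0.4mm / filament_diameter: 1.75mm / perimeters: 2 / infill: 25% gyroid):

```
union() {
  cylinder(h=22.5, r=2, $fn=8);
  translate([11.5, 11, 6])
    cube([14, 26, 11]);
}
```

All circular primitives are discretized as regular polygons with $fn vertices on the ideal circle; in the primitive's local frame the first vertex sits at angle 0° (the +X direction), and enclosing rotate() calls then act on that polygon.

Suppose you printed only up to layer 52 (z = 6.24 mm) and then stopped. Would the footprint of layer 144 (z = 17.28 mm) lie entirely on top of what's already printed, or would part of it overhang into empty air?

Compare the two slices. At z = 6.24: the r=2 cylinder gives a regular 8-gon of circumradius 2 (constant along its height) (area = (8/2)·2.000²·sin(360°/8) = 11.31 mm²); the cube at (11.5, 11) (footprint 14×26) is included at this height (area 364.00 mm²); Combining (union): the 2 present regions are separate (no shared area or edge), so areas and boundary lengths simply add and each stays a separate island — area = 375.31 mm². At z = 17.28: the r=2 cylinder gives a regular 8-gon of circumradius 2 (constant along its height) (area = (8/2)·2.000²·sin(360°/8) = 11.31 mm²); the cube at (11.5, 11) is absent (z outside [6, 17]); Merging all regions: only the r=2 cylinder is present, so the union is just that shape — area = 11.31 mm². Checking containment: the cross-section at z = 17.28 is a subset of the cross-section at z = 6.24.

entirely on top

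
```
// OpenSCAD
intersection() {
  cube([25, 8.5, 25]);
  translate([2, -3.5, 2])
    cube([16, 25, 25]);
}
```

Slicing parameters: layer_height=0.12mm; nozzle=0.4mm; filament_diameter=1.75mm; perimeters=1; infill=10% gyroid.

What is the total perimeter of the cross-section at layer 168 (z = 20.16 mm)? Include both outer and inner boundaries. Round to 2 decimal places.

At z = 20.16 mm: the 25×8.5 cube contributes its full rectangle (perimeter 67.00 mm); the cube at (2, -3.5) is present — its section is the full 16×25 rectangle (perimeter 82.00 mm); Taking the intersection: the 16×25 cube at (2, -3.5) partially overlaps the 25×8.5 cube; clipping to the common part keeps 136.00 mm² — boundary = 49.00 mm. Overall, the cross-section is a single solid region. Total boundary length (outer) = 49.00 mm.

49.00 mm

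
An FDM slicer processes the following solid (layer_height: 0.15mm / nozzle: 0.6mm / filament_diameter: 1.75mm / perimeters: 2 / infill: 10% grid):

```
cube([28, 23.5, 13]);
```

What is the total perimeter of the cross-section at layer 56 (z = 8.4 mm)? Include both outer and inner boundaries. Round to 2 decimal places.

At z = 8.4 mm: the cube is present — its section is the full 28×23.5 rectangle (perimeter 103.00 mm). Overall, the cross-section is a single solid region. Total boundary length (outer) = 103.00 mm.

103.00 mm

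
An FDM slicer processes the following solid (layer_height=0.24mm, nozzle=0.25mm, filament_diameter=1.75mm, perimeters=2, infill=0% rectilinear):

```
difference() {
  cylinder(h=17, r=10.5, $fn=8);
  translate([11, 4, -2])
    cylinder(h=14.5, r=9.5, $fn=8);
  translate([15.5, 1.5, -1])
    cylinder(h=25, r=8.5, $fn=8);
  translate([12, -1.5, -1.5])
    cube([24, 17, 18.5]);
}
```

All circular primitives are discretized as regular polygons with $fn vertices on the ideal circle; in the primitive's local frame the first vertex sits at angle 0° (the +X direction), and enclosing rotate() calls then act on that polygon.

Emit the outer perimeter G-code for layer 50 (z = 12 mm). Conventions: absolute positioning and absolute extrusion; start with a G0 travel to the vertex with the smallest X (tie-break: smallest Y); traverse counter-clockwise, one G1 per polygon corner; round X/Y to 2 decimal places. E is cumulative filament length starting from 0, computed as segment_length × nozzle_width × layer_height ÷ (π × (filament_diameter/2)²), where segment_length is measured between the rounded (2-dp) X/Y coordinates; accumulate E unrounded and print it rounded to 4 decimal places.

G0 X-10.50 Y0.00 Z12.00
G1 X-7.42 Y-7.42 E0.2004
G1 X0.00 Y-10.50 E0.4008
G1 X7.42 Y-7.42 E0.6012
G1 X8.63 Y-4.52 E0.6796
G1 X4.28 Y-2.72 E0.7970
G1 X1.50 Y4.00 E0.9784
G1 X3.58 Y9.02 E1.1140
G1 X0.00 Y10.50 E1.2106
G1 X-7.42 Y7.42 E1.4110
G1 X-10.50 Y0.00 E1.6114

At z = 12 mm: the r=10.5 cylinder gives a regular 8-gon of circumradius 10.5 (constant along its height); the r=9.5 cylinder at (11, 4) contributes a regular 8-gon of circumradius 9.5; the r=8.5 cylinder at (15.5, 1.5) contributes a regular 8-gon of circumradius 8.5; the 24×17 cube at (12, -1.5) contributes its full rectangle; After the difference (first − rest): starting from the r=10.5 cylinder, the r=9.5 cylinder at (11, 4) partially overlaps it — only the 74.73 mm² overlap (of its 255.27 mm²) is removed, clipping the outline; the r=8.5 cylinder at (15.5, 1.5) misses the remaining region (no effect); the 24×17 cube at (12, -1.5) misses the remaining region (no effect) — 1 connected region. The outline is a single polygon with 10 vertices. Extrusion per mm of travel: 0.25 × 0.24 / (π × 0.875²) = 0.024945. Accumulating E over each segment gives final E = 1.6114.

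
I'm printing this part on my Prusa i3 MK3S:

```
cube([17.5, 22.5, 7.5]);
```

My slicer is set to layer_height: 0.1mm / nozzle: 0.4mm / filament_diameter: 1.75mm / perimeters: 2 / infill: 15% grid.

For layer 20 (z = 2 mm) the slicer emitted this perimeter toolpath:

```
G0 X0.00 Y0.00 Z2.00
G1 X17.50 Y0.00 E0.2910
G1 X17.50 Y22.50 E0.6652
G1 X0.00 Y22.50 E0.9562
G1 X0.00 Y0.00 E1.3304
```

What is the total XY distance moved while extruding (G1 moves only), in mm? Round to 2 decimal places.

80.00 mm

Sum the Euclidean lengths of each G1 segment: total = 80.00 mm.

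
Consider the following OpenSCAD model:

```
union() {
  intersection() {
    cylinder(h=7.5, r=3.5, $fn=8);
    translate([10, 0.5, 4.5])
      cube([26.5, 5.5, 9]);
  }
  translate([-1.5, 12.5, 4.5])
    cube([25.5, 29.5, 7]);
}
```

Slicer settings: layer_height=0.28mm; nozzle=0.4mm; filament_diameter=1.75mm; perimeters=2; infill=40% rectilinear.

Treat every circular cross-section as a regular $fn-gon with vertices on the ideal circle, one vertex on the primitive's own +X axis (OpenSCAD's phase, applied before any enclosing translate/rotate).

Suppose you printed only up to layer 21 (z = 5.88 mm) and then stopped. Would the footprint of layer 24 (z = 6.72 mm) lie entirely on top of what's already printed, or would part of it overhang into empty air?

entirely on top

Compare the two slices. At z = 5.88: the r=3.5 cylinder gives a regular 8-gon of circumradius 3.5 (constant along its height) (area = (8/2)·3.500²·sin(360°/8) = 34.65 mm²); the 26.5×5.5 cube at (10, 0.5) contributes its full rectangle (area 145.75 mm²); Keeping only the common overlap: the 26.5×5.5 cube at (10, 0.5) does not overlap the r=3.5 cylinder (empty) — nothing remains; the 25.5×29.5 cube at (-1.5, 12.5) contributes its full rectangle (area 752.25 mm²); Merging all regions: only the 25.5×29.5 cube at (-1.5, 12.5) is present, so the union is just that shape — area = 752.25 mm². At z = 6.72: the cylinder: section is a regular 8-gon, circumradius r=3.5 (area = (8/2)·3.500²·sin(360°/8) = 34.65 mm²); the cube at (10, 0.5) is present — its section is the full 26.5×5.5 rectangle (area 145.75 mm²); Taking the intersection: the 26.5×5.5 cube at (10, 0.5) does not overlap the r=3.5 cylinder (empty) — nothing remains; the 25.5×29.5 cube at (-1.5, 12.5) contributes its full rectangle (area 752.25 mm²); Combining (union): only the 25.5×29.5 cube at (-1.5, 12.5) is present, so the union is just that shape — area = 752.25 mm². Checking containment: the cross-section at z = 6.72 is a subset of the cross-section at z = 5.88.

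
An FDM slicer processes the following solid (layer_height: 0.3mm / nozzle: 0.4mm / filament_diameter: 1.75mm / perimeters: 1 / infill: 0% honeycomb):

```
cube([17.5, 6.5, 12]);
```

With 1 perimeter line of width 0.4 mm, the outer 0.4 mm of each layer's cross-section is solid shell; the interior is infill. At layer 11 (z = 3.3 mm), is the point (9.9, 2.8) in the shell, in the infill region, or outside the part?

infill

At z = 3.3 mm: the cube (footprint 17.5×6.5) is included at this height. Overall, the cross-section is a single solid region. The nearest boundary edge runs (0.00, 0.00)→(17.50, 0.00); distance from the point to it = 2.80 mm. The point is inside the cross-section and 2.80 mm from the nearest boundary — more than the 0.4 mm shell width (1 × 0.4), so it's in the infill interior.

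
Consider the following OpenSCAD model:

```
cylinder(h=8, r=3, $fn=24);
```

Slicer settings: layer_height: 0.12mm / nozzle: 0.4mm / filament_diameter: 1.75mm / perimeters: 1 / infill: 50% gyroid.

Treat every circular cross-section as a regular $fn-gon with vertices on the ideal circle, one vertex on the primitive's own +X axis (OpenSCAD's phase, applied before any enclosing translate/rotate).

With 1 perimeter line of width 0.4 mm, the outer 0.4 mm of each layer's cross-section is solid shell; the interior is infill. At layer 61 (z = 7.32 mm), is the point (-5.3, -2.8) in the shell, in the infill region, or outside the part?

outside

At z = 7.32 mm: the r=3 cylinder contributes a regular 24-gon of circumradius 3. Overall, the cross-section is a single solid region. The nearest boundary edge runs (-2.90, -0.78)→(-2.60, -1.50); distance from the point to it = 3.00 mm. The point is not inside any of the regions above, so it lies outside the cross-section (3.00 mm from the nearest boundary).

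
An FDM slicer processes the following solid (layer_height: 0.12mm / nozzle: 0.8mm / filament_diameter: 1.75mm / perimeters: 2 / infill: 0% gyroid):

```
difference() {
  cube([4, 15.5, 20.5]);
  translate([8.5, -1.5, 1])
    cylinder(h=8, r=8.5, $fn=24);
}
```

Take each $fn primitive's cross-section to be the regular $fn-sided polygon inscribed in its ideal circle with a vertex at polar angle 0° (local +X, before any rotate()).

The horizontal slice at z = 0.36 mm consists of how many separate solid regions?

1

At z = 0.36 mm: the cube (footprint 4×15.5) is included at this height; the cylinder at (8.5, -1.5) is not intersected at this z (z outside [1, 9]); After the difference (first − rest): none of the subtracted shapes is present at this height, so the 4×15.5 cube is unchanged — 1 connected region. The result has 1 disconnected region.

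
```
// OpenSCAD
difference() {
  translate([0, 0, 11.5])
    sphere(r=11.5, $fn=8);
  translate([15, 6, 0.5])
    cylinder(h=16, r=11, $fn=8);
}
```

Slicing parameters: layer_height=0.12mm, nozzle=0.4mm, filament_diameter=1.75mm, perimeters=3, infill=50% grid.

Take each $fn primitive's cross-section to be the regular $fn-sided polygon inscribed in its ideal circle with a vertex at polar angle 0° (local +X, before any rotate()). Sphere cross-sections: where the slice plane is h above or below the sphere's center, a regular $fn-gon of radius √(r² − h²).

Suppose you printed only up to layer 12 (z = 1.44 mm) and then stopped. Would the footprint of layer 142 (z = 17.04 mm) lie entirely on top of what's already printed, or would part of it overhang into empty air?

part overhangs

Compare the two slices. At z = 1.44: the sphere: section is a regular 8-gon, circumradius = √(r²−h²) = √(11.5²−10.06²) = 5.572 (area = (8/2)·5.572²·sin(360°/8) = 87.81 mm²); the r=11 cylinder at (15, 6) gives a regular 8-gon of circumradius 11 (constant along its height) (area = (8/2)·11.000²·sin(360°/8) = 342.24 mm²); After the difference (first − rest): starting from the r=11.5 sphere (87.81 mm²), the r=11 cylinder at (15, 6) misses the remaining region (no effect) — area = 87.81 mm². At z = 17.04: the r=11.5 sphere slices to a regular 8-gon of circumradius 10.078 (√(r²−h²) with h=5.54 from center) (area = (8/2)·10.078²·sin(360°/8) = 287.25 mm²); the cylinder at (15, 6) is not intersected at this z (z outside [0.5, 16.5]); Subtracting the remaining from the first: none of the subtracted shapes is present at this height, so the r=11.5 sphere is unchanged — area = 287.25 mm². Checking containment: at z = 17.04 the cross-section extends beyond the z = 1.44 cross-section by about 199.44 mm².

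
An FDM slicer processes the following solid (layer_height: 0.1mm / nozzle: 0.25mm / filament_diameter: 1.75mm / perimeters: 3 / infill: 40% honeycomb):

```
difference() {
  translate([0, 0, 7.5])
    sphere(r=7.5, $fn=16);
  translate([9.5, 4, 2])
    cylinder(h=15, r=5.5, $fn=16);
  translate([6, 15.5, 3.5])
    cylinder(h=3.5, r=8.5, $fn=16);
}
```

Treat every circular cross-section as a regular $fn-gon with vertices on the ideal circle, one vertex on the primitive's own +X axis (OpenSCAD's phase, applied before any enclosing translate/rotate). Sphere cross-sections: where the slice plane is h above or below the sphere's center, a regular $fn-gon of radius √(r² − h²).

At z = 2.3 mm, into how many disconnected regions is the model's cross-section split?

1

At z = 2.3 mm: the r=7.5 sphere contributes a regular 16-gon of circumradius √(7.5²−5.2²) = 5.405; the r=5.5 cylinder at (9.5, 4) contributes a regular 16-gon of circumradius 5.5; the cylinder at (6, 15.5) is not intersected at this z (z outside [3.5, 7]); Taking the first minus the rest: starting from the r=7.5 sphere, the r=5.5 cylinder at (9.5, 4) partially overlaps it — only the 0.90 mm² overlap (of its 92.61 mm²) is removed, clipping the outline — 1 connected region. The result has 1 disconnected region.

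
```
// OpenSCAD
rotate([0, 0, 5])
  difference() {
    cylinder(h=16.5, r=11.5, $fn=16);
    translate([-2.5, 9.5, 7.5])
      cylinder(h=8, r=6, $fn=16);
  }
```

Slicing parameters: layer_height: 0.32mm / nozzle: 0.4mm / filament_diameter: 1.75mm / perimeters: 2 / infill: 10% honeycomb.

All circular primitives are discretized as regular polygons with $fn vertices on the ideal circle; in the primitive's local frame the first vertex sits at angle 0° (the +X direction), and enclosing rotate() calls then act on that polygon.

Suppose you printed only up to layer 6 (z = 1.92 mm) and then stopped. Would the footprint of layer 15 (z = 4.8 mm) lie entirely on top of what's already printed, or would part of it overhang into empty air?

entirely on top

Compare the two slices. At z = 1.92: the cylinder: section is a regular 16-gon, circumradius r=11.5 (area = (16/2)·11.500²·sin(360°/16) = 404.88 mm²); the cylinder at (-2.5, 9.5) does not reach this height (z outside [7.5, 15.5]); After the difference (first − rest): none of the subtracted shapes is present at this height, so the r=11.5 cylinder is unchanged — area = 404.88 mm²; (rotated 5° about Z; rotation is an isometry so areas/perimeters/island counts are preserved). At z = 4.8: the r=11.5 cylinder gives a regular 16-gon of circumradius 11.5 (constant along its height) (area = (16/2)·11.500²·sin(360°/16) = 404.88 mm²); the cylinder at (-2.5, 9.5) does not reach this height (z outside [7.5, 15.5]); After the difference (first − rest): none of the subtracted shapes is present at this height, so the r=11.5 cylinder is unchanged — area = 404.88 mm²; (rotated 5° about Z; rotation is an isometry so areas/perimeters/island counts are preserved). Checking containment: the cross-section at z = 4.8 is a subset of the cross-section at z = 1.92.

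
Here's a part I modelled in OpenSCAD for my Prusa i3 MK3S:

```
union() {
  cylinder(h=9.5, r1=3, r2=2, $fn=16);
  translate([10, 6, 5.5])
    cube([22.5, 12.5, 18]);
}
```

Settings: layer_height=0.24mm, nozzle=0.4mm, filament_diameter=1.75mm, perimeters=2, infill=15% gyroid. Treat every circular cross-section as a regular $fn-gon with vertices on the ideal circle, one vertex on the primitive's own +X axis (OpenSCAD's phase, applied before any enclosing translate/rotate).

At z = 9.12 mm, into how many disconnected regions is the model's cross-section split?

At z = 9.12 mm: the cone (r1=3→r2=2) has section circumradius 2.040 here — a regular 16-gon; the cube at (10, 6) is present — its section is the full 22.5×12.5 rectangle; Merging all regions: the 2 present regions are separate (no shared area or edge), so areas and boundary lengths simply add and each stays a separate island — 2 connected regions. The result has 2 disconnected regions.

2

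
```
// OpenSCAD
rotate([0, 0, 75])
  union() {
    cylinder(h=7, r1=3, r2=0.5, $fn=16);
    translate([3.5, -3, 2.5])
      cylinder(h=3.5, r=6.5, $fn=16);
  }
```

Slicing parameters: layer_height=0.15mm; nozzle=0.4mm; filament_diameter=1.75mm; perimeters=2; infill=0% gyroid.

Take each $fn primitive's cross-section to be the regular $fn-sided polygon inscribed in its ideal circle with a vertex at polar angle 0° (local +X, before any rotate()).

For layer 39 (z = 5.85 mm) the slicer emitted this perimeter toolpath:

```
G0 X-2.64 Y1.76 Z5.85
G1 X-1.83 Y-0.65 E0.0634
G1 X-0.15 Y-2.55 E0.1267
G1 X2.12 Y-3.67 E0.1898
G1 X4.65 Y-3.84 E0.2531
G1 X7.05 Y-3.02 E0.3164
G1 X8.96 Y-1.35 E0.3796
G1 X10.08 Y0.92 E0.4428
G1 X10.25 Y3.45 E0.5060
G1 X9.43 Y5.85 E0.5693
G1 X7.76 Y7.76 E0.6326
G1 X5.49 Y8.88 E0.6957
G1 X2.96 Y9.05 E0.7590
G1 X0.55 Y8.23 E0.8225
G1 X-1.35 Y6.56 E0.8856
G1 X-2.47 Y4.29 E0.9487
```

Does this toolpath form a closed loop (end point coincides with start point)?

Start point (G0): (-2.64, 1.76). End point (last G1): the path does not return to the start — open.

no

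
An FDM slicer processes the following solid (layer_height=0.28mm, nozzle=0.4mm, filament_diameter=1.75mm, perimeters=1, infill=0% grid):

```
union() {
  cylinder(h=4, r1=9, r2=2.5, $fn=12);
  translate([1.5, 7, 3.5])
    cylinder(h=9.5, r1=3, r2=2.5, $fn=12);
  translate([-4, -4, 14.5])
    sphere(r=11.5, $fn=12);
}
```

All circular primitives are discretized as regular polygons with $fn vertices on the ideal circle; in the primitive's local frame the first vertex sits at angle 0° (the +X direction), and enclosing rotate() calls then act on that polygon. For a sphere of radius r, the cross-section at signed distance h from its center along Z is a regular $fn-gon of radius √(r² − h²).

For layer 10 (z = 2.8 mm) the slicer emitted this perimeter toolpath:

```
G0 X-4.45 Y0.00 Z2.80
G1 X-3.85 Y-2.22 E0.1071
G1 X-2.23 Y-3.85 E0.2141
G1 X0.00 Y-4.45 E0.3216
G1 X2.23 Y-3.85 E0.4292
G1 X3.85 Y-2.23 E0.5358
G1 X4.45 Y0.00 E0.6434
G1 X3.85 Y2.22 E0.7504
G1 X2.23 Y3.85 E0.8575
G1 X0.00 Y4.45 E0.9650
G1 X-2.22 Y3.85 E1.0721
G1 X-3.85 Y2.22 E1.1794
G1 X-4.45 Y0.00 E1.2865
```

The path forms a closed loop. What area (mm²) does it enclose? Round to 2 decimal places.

59.35 mm²

Apply the shoelace formula to the sequence of (X, Y) vertices; enclosed area = 59.35 mm².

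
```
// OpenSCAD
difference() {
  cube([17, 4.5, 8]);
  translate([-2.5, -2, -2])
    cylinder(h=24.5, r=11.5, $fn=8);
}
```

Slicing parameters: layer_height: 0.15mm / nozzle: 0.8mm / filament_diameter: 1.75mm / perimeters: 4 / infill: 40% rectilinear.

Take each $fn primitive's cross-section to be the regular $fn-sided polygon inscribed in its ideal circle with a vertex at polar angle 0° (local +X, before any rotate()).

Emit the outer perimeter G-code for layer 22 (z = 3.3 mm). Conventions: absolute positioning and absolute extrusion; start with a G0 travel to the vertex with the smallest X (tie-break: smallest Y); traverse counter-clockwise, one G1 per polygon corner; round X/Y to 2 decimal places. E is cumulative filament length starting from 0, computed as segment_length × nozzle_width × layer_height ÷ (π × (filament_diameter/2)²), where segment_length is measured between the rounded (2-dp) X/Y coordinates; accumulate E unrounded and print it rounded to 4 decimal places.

At z = 3.3 mm: the cube is present — its section is the full 17×4.5 rectangle; the cylinder at (-2.5, -2): section is a regular 8-gon, circumradius r=11.5; Taking the first minus the rest: starting from the 17×4.5 cube, the r=11.5 cylinder at (-2.5, -2) partially overlaps it — only the 32.58 mm² overlap (of its 374.06 mm²) is removed, clipping the outline — 1 connected region. The outline is a single polygon with 4 vertices. Extrusion per mm of travel: 0.8 × 0.15 / (π × 0.875²) = 0.049890. Accumulating E over each segment gives final E = 1.4413.

G0 X6.31 Y4.50 Z3.30
G1 X8.17 Y0.00 E0.2429
G1 X17.00 Y0.00 E0.6835
G1 X17.00 Y4.50 E0.9080
G1 X6.31 Y4.50 E1.4413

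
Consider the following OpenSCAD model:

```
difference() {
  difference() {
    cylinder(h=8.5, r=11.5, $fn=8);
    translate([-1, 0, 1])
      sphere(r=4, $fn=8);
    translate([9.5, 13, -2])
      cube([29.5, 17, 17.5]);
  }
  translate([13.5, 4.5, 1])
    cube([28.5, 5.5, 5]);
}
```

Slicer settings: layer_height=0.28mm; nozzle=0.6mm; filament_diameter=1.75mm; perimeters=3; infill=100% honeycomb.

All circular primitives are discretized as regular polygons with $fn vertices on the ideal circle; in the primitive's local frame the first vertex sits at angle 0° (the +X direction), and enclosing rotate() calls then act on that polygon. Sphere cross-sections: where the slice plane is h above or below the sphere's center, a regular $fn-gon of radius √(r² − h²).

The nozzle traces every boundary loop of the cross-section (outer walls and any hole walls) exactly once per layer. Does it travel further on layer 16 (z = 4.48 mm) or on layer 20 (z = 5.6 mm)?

Layer 16 (z = 4.48): the cylinder: section is a regular 8-gon, circumradius r=11.5 (perimeter = 2·8·11.500·sin(180°/8) = 70.41 mm); the r=4 sphere at (-1, 0) contributes a regular 8-gon of circumradius √(4²−3.48²) = 1.972 (perimeter = 2·8·1.972·sin(180°/8) = 12.08 mm); the cube at (9.5, 13) is present — its section is the full 29.5×17 rectangle (perimeter 93.00 mm); Taking the first minus the rest: starting from the r=11.5 cylinder, the r=4 sphere at (-1, 0) lies wholly inside it (removes its full 11.00 mm² and its 12.08 mm outline becomes a hole wall); the 29.5×17 cube at (9.5, 13) misses the remaining region (no effect) — boundary (outer + 1 inner loop) = 82.49 mm; the cube at (13.5, 4.5) is present — its section is the full 28.5×5.5 rectangle (perimeter 68.00 mm); Subtracting the remaining from the first: starting from the result so far, the 28.5×5.5 cube at (13.5, 4.5) misses the remaining region (no effect) — boundary (outer + 1 inner loop) = 82.49 mm. So its perimeter = 82.49 mm. Layer 20 (z = 5.6): the r=11.5 cylinder gives a regular 8-gon of circumradius 11.5 (constant along its height) (perimeter = 2·8·11.500·sin(180°/8) = 70.41 mm); the sphere at (-1, 0) is not intersected at this z (|z−center|=4.600 > r=4); the 29.5×17 cube at (9.5, 13) contributes its full rectangle (perimeter 93.00 mm); Taking the first minus the rest: starting from the r=11.5 cylinder, the 29.5×17 cube at (9.5, 13) misses the remaining region (no effect) — boundary = 70.41 mm; the cube at (13.5, 4.5) (footprint 28.5×5.5) is included at this height (perimeter 68.00 mm); After the difference (first − rest): starting from that combined region, the 28.5×5.5 cube at (13.5, 4.5) misses the remaining region (no effect) — boundary = 70.41 mm. So its perimeter = 70.41 mm. Layer 16 is larger (82.49 vs 70.41 mm).

layer 16 (z = 4.48 mm)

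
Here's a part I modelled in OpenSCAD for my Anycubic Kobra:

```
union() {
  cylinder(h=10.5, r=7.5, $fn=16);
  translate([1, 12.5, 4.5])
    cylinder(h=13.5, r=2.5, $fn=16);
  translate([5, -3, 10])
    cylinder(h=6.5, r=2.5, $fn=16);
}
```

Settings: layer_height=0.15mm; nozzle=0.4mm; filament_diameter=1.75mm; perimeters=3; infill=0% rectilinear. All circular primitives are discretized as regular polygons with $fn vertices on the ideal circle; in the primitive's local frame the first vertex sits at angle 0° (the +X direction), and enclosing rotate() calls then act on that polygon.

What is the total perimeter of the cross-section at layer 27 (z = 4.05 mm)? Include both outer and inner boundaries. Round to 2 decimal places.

46.82 mm

At z = 4.05 mm: the r=7.5 cylinder gives a regular 16-gon of circumradius 7.5 (constant along its height) (perimeter = 2·16·7.500·sin(180°/16) = 46.82 mm); the cylinder at (1, 12.5) is not intersected at this z (z outside [4.5, 18]); the cylinder at (5, -3) does not reach this height (z outside [10, 16.5]); Merging all regions: only the r=7.5 cylinder is present, so the union is just that shape — boundary = 46.82 mm. Overall, the cross-section is a single solid region. Total boundary length (outer) = 46.82 mm.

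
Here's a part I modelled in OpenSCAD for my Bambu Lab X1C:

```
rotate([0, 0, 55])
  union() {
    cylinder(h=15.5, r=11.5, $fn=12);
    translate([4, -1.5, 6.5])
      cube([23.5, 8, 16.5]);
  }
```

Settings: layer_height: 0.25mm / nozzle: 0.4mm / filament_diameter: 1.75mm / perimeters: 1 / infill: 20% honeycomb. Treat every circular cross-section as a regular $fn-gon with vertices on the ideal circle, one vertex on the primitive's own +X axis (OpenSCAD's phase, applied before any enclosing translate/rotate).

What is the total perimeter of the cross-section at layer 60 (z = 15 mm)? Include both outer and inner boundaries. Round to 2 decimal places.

At z = 15 mm: the r=11.5 cylinder gives a regular 12-gon of circumradius 11.5 (constant along its height) (perimeter = 2·12·11.500·sin(180°/12) = 71.43 mm); the cube at (4, -1.5) is present — its section is the full 23.5×8 rectangle (perimeter 63.00 mm); Merging all regions: the regions partially overlap (shared area 53.83 mm²), so the edge portions inside another operand are dropped and the merged outline is re-measured after clipping — boundary = 105.56 mm; (whole slice rotated 55° about Z — lengths, areas and connectivity unchanged). Overall, the cross-section is a single solid region. Total boundary length (outer) = 105.56 mm.

105.56 mm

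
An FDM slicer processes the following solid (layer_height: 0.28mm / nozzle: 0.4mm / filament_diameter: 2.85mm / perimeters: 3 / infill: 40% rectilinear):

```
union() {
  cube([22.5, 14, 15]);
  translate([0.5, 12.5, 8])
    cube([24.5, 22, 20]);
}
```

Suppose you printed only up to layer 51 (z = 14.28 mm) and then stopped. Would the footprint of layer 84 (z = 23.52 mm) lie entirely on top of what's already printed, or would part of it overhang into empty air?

Compare the two slices. At z = 14.28: the 22.5×14 cube contributes its full rectangle (area 315.00 mm²); the 24.5×22 cube at (0.5, 12.5) contributes its full rectangle (area 539.00 mm²); Taking the union: the regions partially overlap — summed areas 854.00 mm² minus the doubly-counted overlap 33.00 mm² gives 821.00 mm² — area = 821.00 mm². At z = 23.52: the cube does not reach this height (z outside [0, 15]); the 24.5×22 cube at (0.5, 12.5) contributes its full rectangle (area 539.00 mm²); Combining (union): only the 24.5×22 cube at (0.5, 12.5) is present, so the union is just that shape — area = 539.00 mm². Checking containment: the cross-section at z = 23.52 is a subset of the cross-section at z = 14.28.

entirely on top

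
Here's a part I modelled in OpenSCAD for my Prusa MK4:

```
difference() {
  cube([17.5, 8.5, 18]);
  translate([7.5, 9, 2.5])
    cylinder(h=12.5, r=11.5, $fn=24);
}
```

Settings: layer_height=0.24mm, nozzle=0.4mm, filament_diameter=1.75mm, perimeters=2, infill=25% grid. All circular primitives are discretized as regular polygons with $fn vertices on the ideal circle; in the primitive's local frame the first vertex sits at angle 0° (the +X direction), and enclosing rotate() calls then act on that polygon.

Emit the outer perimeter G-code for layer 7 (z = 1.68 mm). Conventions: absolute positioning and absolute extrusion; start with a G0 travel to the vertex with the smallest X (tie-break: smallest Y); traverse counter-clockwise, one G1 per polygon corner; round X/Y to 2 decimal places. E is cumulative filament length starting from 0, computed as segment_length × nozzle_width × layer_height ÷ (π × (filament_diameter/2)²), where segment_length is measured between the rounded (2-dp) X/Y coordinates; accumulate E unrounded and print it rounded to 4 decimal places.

At z = 1.68 mm: the cube is present — its section is the full 17.5×8.5 rectangle; the cylinder at (7.5, 9) is absent (z outside [2.5, 15]); After the difference (first − rest): none of the subtracted shapes is present at this height, so the 17.5×8.5 cube is unchanged — 1 connected region. The outline is a single polygon with 4 vertices. Extrusion per mm of travel: 0.4 × 0.24 / (π × 0.875²) = 0.039912. Accumulating E over each segment gives final E = 2.0754.

G0 X0.00 Y0.00 Z1.68
G1 X17.50 Y0.00 E0.6985
G1 X17.50 Y8.50 E1.0377
G1 X0.00 Y8.50 E1.7362
G1 X0.00 Y0.00 E2.0754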